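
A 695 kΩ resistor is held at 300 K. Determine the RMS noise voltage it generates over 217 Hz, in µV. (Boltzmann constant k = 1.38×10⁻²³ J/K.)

1.58 µV

V_n = √(4kTRB)
4kTRB = 4 × 1.38×10⁻²³ × 300 × 6.95×10⁵ × 2.17×10² = 2.50×10⁻¹² V²
V_n = √(2.50×10⁻¹²) = 1.58×10⁻⁶ V = 1.58 µV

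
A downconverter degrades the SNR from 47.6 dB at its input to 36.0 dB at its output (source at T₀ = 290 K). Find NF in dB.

11.6 dB

NF (dB) = SNR_in(dB) − SNR_out(dB) when the source is at T₀
NF = 47.6 − 36.0 = 11.6 dB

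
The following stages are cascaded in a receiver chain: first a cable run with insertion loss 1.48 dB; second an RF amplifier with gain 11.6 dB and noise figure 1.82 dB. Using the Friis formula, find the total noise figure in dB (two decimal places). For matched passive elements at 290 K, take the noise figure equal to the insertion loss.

Convert to linear (a loss of L dB is a gain of −L dB): F_i = 10^(NF_i/10), G_i = 10^(G_i,dB/10)
  Stage 1: F_1 = 10^(1.48/10) = 1.406, G_1 = 10^(−1.48/10) = 0.7112
  Stage 2: F_2 = 10^(1.82/10) = 1.521, G_2 = 10^(11.6/10) = 14.45
Friis cascade:
  F = 1.406 + (1.521 − 1)/0.7112 = 2.138
NF = 10 log₁₀(2.138) = 3.30 dB

3.30 dB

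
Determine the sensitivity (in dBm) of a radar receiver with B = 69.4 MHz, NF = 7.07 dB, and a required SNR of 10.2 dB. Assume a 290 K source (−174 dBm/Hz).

−78.3 dBm

Sensitivity = −174 + 10 log₁₀(B) + NF + SNR_min
= −174 + 78.41 + 7.07 + 10.2
= −78.32 dBm → −78.3 dBm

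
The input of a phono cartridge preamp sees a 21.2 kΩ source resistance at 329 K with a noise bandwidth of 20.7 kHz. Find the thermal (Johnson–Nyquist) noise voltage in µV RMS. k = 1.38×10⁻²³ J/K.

2.82 µV

V_n = √(4kTRB)
4kTRB = 4 × 1.38×10⁻²³ × 329 × 2.12×10⁴ × 2.07×10⁴ = 7.97×10⁻¹² V²
V_n = √(7.97×10⁻¹²) = 2.82×10⁻⁶ V = 2.82 µV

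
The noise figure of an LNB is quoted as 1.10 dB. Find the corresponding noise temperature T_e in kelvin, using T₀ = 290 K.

83.6 K

F = 10^(1.10/10) = 1.28825
T_e = (F − 1)·T₀ = (1.28825 − 1) × 290 = 83.6 K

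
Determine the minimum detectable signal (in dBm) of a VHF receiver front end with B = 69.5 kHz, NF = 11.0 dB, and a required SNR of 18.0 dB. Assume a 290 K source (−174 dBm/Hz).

Sensitivity = −174 + 10 log₁₀(B) + NF + SNR_min
= −174 + 48.42 + 11.0 + 18.0
= −96.58 dBm → −96.6 dBm

−96.6 dBm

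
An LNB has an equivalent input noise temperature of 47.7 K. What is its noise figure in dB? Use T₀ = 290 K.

0.661 dB

F = 1 + T_e/T₀ = 1 + 47.7/290 = 1.16448
NF = 10 log₁₀(1.16448) = 0.661 dB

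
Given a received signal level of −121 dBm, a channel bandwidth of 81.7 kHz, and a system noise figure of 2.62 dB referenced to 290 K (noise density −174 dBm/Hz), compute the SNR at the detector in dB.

Noise floor: N = −174 + 10 log₁₀(B) + NF
10 log₁₀(8.17×10⁴) = 49.12 dB
N = −174 + 49.12 + 2.62 = −122.26 dBm
SNR = P_sig − N = −121 − (−122.26) = 1.26 dB → 1.3 dB

1.3 dB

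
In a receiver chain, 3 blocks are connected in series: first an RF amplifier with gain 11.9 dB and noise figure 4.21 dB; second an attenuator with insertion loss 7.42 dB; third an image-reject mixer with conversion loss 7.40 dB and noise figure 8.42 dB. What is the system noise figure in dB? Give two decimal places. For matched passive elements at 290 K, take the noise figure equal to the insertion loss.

Convert to linear (a loss of L dB is a gain of −L dB): F_i = 10^(NF_i/10), G_i = 10^(G_i,dB/10)
  Stage 1: F_1 = 10^(4.21/10) = 2.636, G_1 = 10^(11.9/10) = 15.49
  Stage 2: F_2 = 10^(7.42/10) = 5.521, G_2 = 10^(−7.42/10) = 0.1811
  Stage 3: F_3 = 10^(8.42/10) = 6.950, G_3 = 10^(−7.40/10) = 0.1820
Friis cascade:
  F = 2.636 + (5.521 − 1)/15.49 + (6.950 − 1)/2.805 = 5.049
NF = 10 log₁₀(5.049) = 7.03 dB

7.03 dB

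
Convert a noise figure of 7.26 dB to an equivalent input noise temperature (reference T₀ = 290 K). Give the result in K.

F = 10^(7.26/10) = 5.32108
T_e = (F − 1)·T₀ = (5.32108 − 1) × 290 = 1253 K

1253 K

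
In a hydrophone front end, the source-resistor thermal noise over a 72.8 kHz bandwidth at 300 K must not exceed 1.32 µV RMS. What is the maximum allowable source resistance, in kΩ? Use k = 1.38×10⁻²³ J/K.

1.45 kΩ

Johnson–Nyquist: V_n = √(4kTRB) ⇒ R = V_n² / (4kTB)
4kTB = 4 × 1.38×10⁻²³ × 300 × 7.28×10⁴ = 1.21×10⁻¹⁵
R = (1.32×10⁻⁶)² / 1.21×10⁻¹⁵ = 1.45×10³ Ω = 1.45 kΩ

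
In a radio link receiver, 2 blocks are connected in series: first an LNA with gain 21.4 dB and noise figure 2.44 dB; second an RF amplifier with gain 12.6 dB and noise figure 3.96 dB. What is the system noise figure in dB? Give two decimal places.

2.47 dB

Convert to linear (a loss of L dB is a gain of −L dB): F_i = 10^(NF_i/10), G_i = 10^(G_i,dB/10)
  Stage 1: F_1 = 10^(2.44/10) = 1.754, G_1 = 10^(21.4/10) = 138.0
  Stage 2: F_2 = 10^(3.96/10) = 2.489, G_2 = 10^(12.6/10) = 18.20
Friis cascade:
  F = 1.754 + (2.489 − 1)/138.0 = 1.765
NF = 10 log₁₀(1.765) = 2.47 dB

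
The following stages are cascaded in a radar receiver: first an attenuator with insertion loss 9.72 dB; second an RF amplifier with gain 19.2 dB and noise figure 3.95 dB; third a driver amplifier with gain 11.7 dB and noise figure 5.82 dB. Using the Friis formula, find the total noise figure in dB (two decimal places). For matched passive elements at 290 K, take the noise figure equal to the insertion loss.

13.73 dB

Convert to linear (a loss of L dB is a gain of −L dB): F_i = 10^(NF_i/10), G_i = 10^(G_i,dB/10)
  Stage 1: F_1 = 10^(9.72/10) = 9.376, G_1 = 10^(−9.72/10) = 0.1067
  Stage 2: F_2 = 10^(3.95/10) = 2.483, G_2 = 10^(19.2/10) = 83.18
  Stage 3: F_3 = 10^(5.82/10) = 3.819, G_3 = 10^(11.7/10) = 14.79
Friis cascade:
  F = 9.376 + (2.483 − 1)/0.1067 + (3.819 − 1)/8.872 = 23.60
NF = 10 log₁₀(23.60) = 13.73 dB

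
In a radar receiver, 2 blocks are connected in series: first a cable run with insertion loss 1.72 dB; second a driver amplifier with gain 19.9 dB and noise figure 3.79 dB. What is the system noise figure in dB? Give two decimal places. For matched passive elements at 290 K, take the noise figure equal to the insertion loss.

5.51 dB

Convert to linear (a loss of L dB is a gain of −L dB): F_i = 10^(NF_i/10), G_i = 10^(G_i,dB/10)
  Stage 1: F_1 = 10^(1.72/10) = 1.486, G_1 = 10^(−1.72/10) = 0.6730
  Stage 2: F_2 = 10^(3.79/10) = 2.393, G_2 = 10^(19.9/10) = 97.72
Friis cascade:
  F = 1.486 + (2.393 − 1)/0.6730 = 3.556
NF = 10 log₁₀(3.556) = 5.51 dB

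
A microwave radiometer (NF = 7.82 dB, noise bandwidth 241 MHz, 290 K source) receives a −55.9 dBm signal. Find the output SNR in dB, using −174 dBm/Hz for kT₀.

26.5 dB

Noise floor: N = −174 + 10 log₁₀(B) + NF
10 log₁₀(2.41×10⁸) = 83.82 dB
N = −174 + 83.82 + 7.82 = −82.36 dBm
SNR = P_sig − N = −55.9 − (−82.36) = 26.46 dB → 26.5 dB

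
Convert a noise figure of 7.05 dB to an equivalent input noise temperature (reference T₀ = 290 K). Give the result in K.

1180 K

F = 10^(7.05/10) = 5.06991
T_e = (F − 1)·T₀ = (5.06991 − 1) × 290 = 1180 K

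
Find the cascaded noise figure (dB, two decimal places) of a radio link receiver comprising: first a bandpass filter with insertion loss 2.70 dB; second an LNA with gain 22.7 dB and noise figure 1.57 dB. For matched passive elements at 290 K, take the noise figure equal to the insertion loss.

4.27 dB

Convert to linear (a loss of L dB is a gain of −L dB): F_i = 10^(NF_i/10), G_i = 10^(G_i,dB/10)
  Stage 1: F_1 = 10^(2.70/10) = 1.862, G_1 = 10^(−2.70/10) = 0.5370
  Stage 2: F_2 = 10^(1.57/10) = 1.435, G_2 = 10^(22.7/10) = 186.2
Friis cascade:
  F = 1.862 + (1.435 − 1)/0.5370 = 2.673
NF = 10 log₁₀(2.673) = 4.27 dB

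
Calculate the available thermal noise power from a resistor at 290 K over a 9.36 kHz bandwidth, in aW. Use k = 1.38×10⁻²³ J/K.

P_n = kTB = 1.38×10⁻²³ × 290 × 9.36×10³ = 3.75×10⁻¹⁷ W = 37.5 aW

37.5 aW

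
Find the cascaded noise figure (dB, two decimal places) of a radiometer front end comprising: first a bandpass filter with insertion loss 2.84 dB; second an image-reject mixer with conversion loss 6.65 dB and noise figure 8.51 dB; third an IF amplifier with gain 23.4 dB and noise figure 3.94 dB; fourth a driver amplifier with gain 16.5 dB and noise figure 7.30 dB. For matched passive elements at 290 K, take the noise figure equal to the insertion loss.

Convert to linear (a loss of L dB is a gain of −L dB): F_i = 10^(NF_i/10), G_i = 10^(G_i,dB/10)
  Stage 1: F_1 = 10^(2.84/10) = 1.923, G_1 = 10^(−2.84/10) = 0.5200
  Stage 2: F_2 = 10^(8.51/10) = 7.096, G_2 = 10^(−6.65/10) = 0.2163
  Stage 3: F_3 = 10^(3.94/10) = 2.477, G_3 = 10^(23.4/10) = 218.8
  Stage 4: F_4 = 10^(7.30/10) = 5.370, G_4 = 10^(16.5/10) = 44.67
Friis cascade:
  F = 1.923 + (7.096 − 1)/0.5200 + (2.477 − 1)/0.1125 + (5.370 − 1)/24.60 = 26.96
NF = 10 log₁₀(26.96) = 14.31 dB

14.31 dB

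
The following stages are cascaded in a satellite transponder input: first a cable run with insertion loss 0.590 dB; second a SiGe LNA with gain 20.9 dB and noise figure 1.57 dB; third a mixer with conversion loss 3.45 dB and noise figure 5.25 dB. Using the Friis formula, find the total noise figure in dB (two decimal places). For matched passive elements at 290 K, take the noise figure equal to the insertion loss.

Convert to linear (a loss of L dB is a gain of −L dB): F_i = 10^(NF_i/10), G_i = 10^(G_i,dB/10)
  Stage 1: F_1 = 10^(0.590/10) = 1.146, G_1 = 10^(−0.590/10) = 0.8730
  Stage 2: F_2 = 10^(1.57/10) = 1.435, G_2 = 10^(20.9/10) = 123.0
  Stage 3: F_3 = 10^(5.25/10) = 3.350, G_3 = 10^(−3.45/10) = 0.4519
Friis cascade:
  F = 1.146 + (1.435 − 1)/0.8730 + (3.350 − 1)/107.4 = 1.666
NF = 10 log₁₀(1.666) = 2.22 dB

2.22 dB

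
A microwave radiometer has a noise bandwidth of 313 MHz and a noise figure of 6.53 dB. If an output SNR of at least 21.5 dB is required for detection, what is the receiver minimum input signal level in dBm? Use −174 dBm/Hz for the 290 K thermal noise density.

−61.0 dBm

Sensitivity = −174 + 10 log₁₀(B) + NF + SNR_min
= −174 + 84.96 + 6.53 + 21.5
= −61.01 dBm → −61.0 dBm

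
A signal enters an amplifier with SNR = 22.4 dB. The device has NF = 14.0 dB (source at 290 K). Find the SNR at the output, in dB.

8.4 dB

By definition F = SNR_in/SNR_out, so in dB: SNR_out = SNR_in − NF
SNR_out = 22.4 − 14.0 = 8.4 dB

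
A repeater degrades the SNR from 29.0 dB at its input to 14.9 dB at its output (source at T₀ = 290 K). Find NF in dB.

NF (dB) = SNR_in(dB) − SNR_out(dB) when the source is at T₀
NF = 29.0 − 14.9 = 14.1 dB

14.1 dB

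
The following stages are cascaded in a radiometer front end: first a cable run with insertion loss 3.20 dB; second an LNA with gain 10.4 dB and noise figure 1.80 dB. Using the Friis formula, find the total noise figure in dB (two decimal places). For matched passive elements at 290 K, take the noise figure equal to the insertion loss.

Convert to linear (a loss of L dB is a gain of −L dB): F_i = 10^(NF_i/10), G_i = 10^(G_i,dB/10)
  Stage 1: F_1 = 10^(3.20/10) = 2.089, G_1 = 10^(−3.20/10) = 0.4786
  Stage 2: F_2 = 10^(1.80/10) = 1.514, G_2 = 10^(10.4/10) = 10.96
Friis cascade:
  F = 2.089 + (1.514 − 1)/0.4786 = 3.162
NF = 10 log₁₀(3.162) = 5.00 dB

5.00 dB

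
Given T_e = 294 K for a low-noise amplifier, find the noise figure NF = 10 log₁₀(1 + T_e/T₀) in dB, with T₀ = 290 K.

F = 1 + T_e/T₀ = 1 + 294/290 = 2.01379
NF = 10 log₁₀(2.01379) = 3.04 dB

3.04 dB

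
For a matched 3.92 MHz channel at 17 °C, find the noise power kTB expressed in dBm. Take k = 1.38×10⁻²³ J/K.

−108.0 dBm

T = 17 °C + 273.15 = 290.15 K
P_n = kTB = 1.38×10⁻²³ × 290.15 × 3.92×10⁶ = 1.57×10⁻¹⁴ W
In dBm: 10 log₁₀(1.57×10⁻¹⁴ / 10⁻³) = −108.0 dBm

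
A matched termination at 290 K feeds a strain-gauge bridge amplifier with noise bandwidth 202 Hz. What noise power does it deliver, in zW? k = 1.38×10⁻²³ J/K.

P_n = kTB = 1.38×10⁻²³ × 290 × 2.02×10² = 8.08×10⁻¹⁹ W = 808 zW

808 zW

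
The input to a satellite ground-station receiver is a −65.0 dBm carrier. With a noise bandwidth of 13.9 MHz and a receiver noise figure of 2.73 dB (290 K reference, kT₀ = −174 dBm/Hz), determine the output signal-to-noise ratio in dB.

Noise floor: N = −174 + 10 log₁₀(B) + NF
10 log₁₀(1.39×10⁷) = 71.43 dB
N = −174 + 71.43 + 2.73 = −99.84 dBm
SNR = P_sig − N = −65.0 − (−99.84) = 34.84 dB → 34.8 dB

34.8 dB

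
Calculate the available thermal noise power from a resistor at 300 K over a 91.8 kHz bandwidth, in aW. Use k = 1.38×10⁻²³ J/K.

380 aW

P_n = kTB = 1.38×10⁻²³ × 300 × 9.18×10⁴ = 3.80×10⁻¹⁶ W = 380 aW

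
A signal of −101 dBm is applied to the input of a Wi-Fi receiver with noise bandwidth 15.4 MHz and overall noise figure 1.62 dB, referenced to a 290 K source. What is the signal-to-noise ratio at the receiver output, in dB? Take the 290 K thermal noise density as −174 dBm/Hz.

−0.5 dB

Noise floor: N = −174 + 10 log₁₀(B) + NF
10 log₁₀(1.54×10⁷) = 71.88 dB
N = −174 + 71.88 + 1.62 = −100.50 dBm
SNR = P_sig − N = −101 − (−100.50) = −0.50 dB → −0.5 dB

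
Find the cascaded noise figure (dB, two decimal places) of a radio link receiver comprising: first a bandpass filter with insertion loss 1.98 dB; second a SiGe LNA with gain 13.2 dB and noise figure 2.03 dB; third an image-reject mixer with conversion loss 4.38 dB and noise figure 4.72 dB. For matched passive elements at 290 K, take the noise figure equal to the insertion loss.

Convert to linear (a loss of L dB is a gain of −L dB): F_i = 10^(NF_i/10), G_i = 10^(G_i,dB/10)
  Stage 1: F_1 = 10^(1.98/10) = 1.578, G_1 = 10^(−1.98/10) = 0.6339
  Stage 2: F_2 = 10^(2.03/10) = 1.596, G_2 = 10^(13.2/10) = 20.89
  Stage 3: F_3 = 10^(4.72/10) = 2.965, G_3 = 10^(−4.38/10) = 0.3648
Friis cascade:
  F = 1.578 + (1.596 − 1)/0.6339 + (2.965 − 1)/13.24 = 2.666
NF = 10 log₁₀(2.666) = 4.26 dB

4.26 dB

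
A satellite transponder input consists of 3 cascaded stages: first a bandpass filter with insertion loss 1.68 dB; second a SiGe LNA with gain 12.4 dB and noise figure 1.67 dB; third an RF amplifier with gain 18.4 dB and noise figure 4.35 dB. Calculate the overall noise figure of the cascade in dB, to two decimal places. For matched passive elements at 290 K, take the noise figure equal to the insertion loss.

3.63 dB

Convert to linear (a loss of L dB is a gain of −L dB): F_i = 10^(NF_i/10), G_i = 10^(G_i,dB/10)
  Stage 1: F_1 = 10^(1.68/10) = 1.472, G_1 = 10^(−1.68/10) = 0.6792
  Stage 2: F_2 = 10^(1.67/10) = 1.469, G_2 = 10^(12.4/10) = 17.38
  Stage 3: F_3 = 10^(4.35/10) = 2.723, G_3 = 10^(18.4/10) = 69.18
Friis cascade:
  F = 1.472 + (1.469 − 1)/0.6792 + (2.723 − 1)/11.80 = 2.309
NF = 10 log₁₀(2.309) = 3.63 dB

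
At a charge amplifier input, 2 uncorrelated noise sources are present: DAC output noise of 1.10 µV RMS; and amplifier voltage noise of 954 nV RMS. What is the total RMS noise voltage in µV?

Uncorrelated sources add in power (mean-square): V_tot = √(ΣV_i²)
V_tot = √[(1.10×10⁻⁶)² + (9.54×10⁻⁷)²] = 1.46×10⁻⁶ V = 1.46 µV

1.46 µV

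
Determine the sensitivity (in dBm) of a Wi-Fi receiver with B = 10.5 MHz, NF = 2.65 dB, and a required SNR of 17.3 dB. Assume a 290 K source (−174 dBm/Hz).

Sensitivity = −174 + 10 log₁₀(B) + NF + SNR_min
= −174 + 70.21 + 2.65 + 17.3
= −83.84 dBm → −83.8 dBm

−83.8 dBm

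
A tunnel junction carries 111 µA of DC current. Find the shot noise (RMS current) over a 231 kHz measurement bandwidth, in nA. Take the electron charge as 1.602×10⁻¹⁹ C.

I_n = √(2qI·B)
2qI·B = 2 × 1.602×10⁻¹⁹ × 1.11×10⁻⁴ × 2.31×10⁵ = 8.22×10⁻¹⁸ A²
I_n = √(8.22×10⁻¹⁸) = 2.87×10⁻⁹ A = 2.87 nA

2.87 nA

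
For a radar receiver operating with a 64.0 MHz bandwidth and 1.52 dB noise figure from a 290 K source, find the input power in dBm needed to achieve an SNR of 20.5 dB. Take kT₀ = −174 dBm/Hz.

−73.9 dBm

Sensitivity = −174 + 10 log₁₀(B) + NF + SNR_min
= −174 + 78.06 + 1.52 + 20.5
= −73.92 dBm → −73.9 dBm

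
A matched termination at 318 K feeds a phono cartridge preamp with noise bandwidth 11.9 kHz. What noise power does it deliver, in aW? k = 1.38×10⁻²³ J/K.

52.2 aW

P_n = kTB = 1.38×10⁻²³ × 318 × 1.19×10⁴ = 5.22×10⁻¹⁷ W = 52.2 aW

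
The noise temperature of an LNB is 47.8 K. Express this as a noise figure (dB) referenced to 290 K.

F = 1 + T_e/T₀ = 1 + 47.8/290 = 1.16483
NF = 10 log₁₀(1.16483) = 0.663 dB

0.663 dB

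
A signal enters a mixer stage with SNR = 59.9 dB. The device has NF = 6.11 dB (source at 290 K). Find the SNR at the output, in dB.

By definition F = SNR_in/SNR_out, so in dB: SNR_out = SNR_in − NF
SNR_out = 59.9 − 6.11 = 53.79 dB

53.79 dB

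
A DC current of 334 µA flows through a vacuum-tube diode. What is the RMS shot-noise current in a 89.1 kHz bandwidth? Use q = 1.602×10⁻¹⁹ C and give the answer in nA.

I_n = √(2qI·B)
2qI·B = 2 × 1.602×10⁻¹⁹ × 3.34×10⁻⁴ × 8.91×10⁴ = 9.53×10⁻¹⁸ A²
I_n = √(9.53×10⁻¹⁸) = 3.09×10⁻⁹ A = 3.09 nA

3.09 nA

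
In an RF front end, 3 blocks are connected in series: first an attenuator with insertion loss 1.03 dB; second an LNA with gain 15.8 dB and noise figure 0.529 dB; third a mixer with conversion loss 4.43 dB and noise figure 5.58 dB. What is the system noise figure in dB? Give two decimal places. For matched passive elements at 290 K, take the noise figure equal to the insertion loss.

1.82 dB

Convert to linear (a loss of L dB is a gain of −L dB): F_i = 10^(NF_i/10), G_i = 10^(G_i,dB/10)
  Stage 1: F_1 = 10^(1.03/10) = 1.268, G_1 = 10^(−1.03/10) = 0.7889
  Stage 2: F_2 = 10^(0.529/10) = 1.130, G_2 = 10^(15.8/10) = 38.02
  Stage 3: F_3 = 10^(5.58/10) = 3.614, G_3 = 10^(−4.43/10) = 0.3606
Friis cascade:
  F = 1.268 + (1.130 − 1)/0.7889 + (3.614 − 1)/29.99 = 1.519
NF = 10 log₁₀(1.519) = 1.82 dB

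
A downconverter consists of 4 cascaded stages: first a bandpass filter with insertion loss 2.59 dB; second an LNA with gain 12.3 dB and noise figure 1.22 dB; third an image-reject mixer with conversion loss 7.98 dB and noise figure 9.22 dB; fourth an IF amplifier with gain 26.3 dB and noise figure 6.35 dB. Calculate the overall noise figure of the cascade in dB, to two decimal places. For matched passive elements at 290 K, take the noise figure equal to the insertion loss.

7.34 dB

Convert to linear (a loss of L dB is a gain of −L dB): F_i = 10^(NF_i/10), G_i = 10^(G_i,dB/10)
  Stage 1: F_1 = 10^(2.59/10) = 1.816, G_1 = 10^(−2.59/10) = 0.5508
  Stage 2: F_2 = 10^(1.22/10) = 1.324, G_2 = 10^(12.3/10) = 16.98
  Stage 3: F_3 = 10^(9.22/10) = 8.356, G_3 = 10^(−7.98/10) = 0.1592
  Stage 4: F_4 = 10^(6.35/10) = 4.315, G_4 = 10^(26.3/10) = 426.6
Friis cascade:
  F = 1.816 + (1.324 − 1)/0.5508 + (8.356 − 1)/9.354 + (4.315 − 1)/1.489 = 5.417
NF = 10 log₁₀(5.417) = 7.34 dB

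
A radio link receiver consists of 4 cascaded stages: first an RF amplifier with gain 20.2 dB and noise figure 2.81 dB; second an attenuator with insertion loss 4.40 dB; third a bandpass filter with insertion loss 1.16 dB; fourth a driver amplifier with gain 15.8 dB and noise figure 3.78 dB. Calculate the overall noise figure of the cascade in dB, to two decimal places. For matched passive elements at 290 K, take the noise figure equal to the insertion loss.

2.97 dB

Convert to linear (a loss of L dB is a gain of −L dB): F_i = 10^(NF_i/10), G_i = 10^(G_i,dB/10)
  Stage 1: F_1 = 10^(2.81/10) = 1.910, G_1 = 10^(20.2/10) = 104.7
  Stage 2: F_2 = 10^(4.40/10) = 2.754, G_2 = 10^(−4.40/10) = 0.3631
  Stage 3: F_3 = 10^(1.16/10) = 1.306, G_3 = 10^(−1.16/10) = 0.7656
  Stage 4: F_4 = 10^(3.78/10) = 2.388, G_4 = 10^(15.8/10) = 38.02
Friis cascade:
  F = 1.910 + (2.754 − 1)/104.7 + (1.306 − 1)/38.02 + (2.388 − 1)/29.11 = 1.982
NF = 10 log₁₀(1.982) = 2.97 dB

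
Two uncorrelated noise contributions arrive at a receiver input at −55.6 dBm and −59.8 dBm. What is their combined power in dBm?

−54.2 dBm

Convert to linear, add, convert back:
P₁ = 2.75×10⁻⁹ W, P₂ = 1.05×10⁻⁹ W
P_tot = 3.80×10⁻⁹ W → 10 log₁₀(P_tot / 10⁻³) = −54.2 dBm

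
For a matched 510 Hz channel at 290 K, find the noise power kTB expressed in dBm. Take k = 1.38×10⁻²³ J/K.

−146.9 dBm

P_n = kTB = 1.38×10⁻²³ × 290 × 5.10×10² = 2.04×10⁻¹⁸ W
In dBm: 10 log₁₀(2.04×10⁻¹⁸ / 10⁻³) = −146.9 dBm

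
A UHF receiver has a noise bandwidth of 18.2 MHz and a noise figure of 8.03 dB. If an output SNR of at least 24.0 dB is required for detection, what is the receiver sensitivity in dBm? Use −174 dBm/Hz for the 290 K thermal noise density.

Sensitivity = −174 + 10 log₁₀(B) + NF + SNR_min
= −174 + 72.6 + 8.03 + 24.0
= −69.37 dBm → −69.4 dBm

−69.4 dBm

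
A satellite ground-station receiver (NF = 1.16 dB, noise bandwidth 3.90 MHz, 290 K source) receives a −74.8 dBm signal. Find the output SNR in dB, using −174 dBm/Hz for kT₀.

32.1 dB

Noise floor: N = −174 + 10 log₁₀(B) + NF
10 log₁₀(3.90×10⁶) = 65.91 dB
N = −174 + 65.91 + 1.16 = −106.93 dBm
SNR = P_sig − N = −74.8 − (−106.93) = 32.13 dB → 32.1 dB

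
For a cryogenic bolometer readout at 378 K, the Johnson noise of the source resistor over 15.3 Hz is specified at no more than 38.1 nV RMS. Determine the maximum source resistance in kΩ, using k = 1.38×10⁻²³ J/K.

Johnson–Nyquist: V_n = √(4kTRB) ⇒ R = V_n² / (4kTB)
4kTB = 4 × 1.38×10⁻²³ × 378 × 1.53×10¹ = 3.19×10⁻¹⁹
R = (3.81×10⁻⁸)² / 3.19×10⁻¹⁹ = 4.55×10³ Ω = 4.55 kΩ

4.55 kΩ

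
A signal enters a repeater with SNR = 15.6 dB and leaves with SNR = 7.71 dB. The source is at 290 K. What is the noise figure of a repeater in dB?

7.89 dB

NF (dB) = SNR_in(dB) − SNR_out(dB) when the source is at T₀
NF = 15.6 − 7.71 = 7.89 dB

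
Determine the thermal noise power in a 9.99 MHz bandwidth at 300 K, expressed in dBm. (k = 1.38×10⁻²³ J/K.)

−103.8 dBm

P_n = kTB = 1.38×10⁻²³ × 300 × 9.99×10⁶ = 4.14×10⁻¹⁴ W
In dBm: 10 log₁₀(4.14×10⁻¹⁴ / 10⁻³) = −103.8 dBm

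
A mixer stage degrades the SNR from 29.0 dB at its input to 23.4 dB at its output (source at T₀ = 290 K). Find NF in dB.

NF (dB) = SNR_in(dB) − SNR_out(dB) when the source is at T₀
NF = 29.0 − 23.4 = 5.6 dB

5.6 dB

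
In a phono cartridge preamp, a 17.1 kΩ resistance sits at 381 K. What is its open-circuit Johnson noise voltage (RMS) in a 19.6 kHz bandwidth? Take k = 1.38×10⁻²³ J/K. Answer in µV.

2.65 µV

V_n = √(4kTRB)
4kTRB = 4 × 1.38×10⁻²³ × 381 × 1.71×10⁴ × 1.96×10⁴ = 7.05×10⁻¹² V²
V_n = √(7.05×10⁻¹²) = 2.65×10⁻⁶ V = 2.65 µV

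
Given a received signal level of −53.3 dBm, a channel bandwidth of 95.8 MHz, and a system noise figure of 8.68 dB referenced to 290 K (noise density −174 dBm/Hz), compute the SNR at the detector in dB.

32.2 dB

Noise floor: N = −174 + 10 log₁₀(B) + NF
10 log₁₀(9.58×10⁷) = 79.81 dB
N = −174 + 79.81 + 8.68 = −85.51 dBm
SNR = P_sig − N = −53.3 − (−85.51) = 32.21 dB → 32.2 dB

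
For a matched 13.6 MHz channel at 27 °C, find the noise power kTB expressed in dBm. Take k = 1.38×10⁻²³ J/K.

−102.5 dBm

T = 27 °C + 273.15 = 300.15 K
P_n = kTB = 1.38×10⁻²³ × 300.15 × 1.36×10⁷ = 5.63×10⁻¹⁴ W
In dBm: 10 log₁₀(5.63×10⁻¹⁴ / 10⁻³) = −102.5 dBm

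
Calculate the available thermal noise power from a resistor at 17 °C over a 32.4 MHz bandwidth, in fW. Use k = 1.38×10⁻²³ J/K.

T = 17 °C + 273.15 = 290.15 K
P_n = kTB = 1.38×10⁻²³ × 290.15 × 3.24×10⁷ = 1.30×10⁻¹³ W = 130 fW

130 fW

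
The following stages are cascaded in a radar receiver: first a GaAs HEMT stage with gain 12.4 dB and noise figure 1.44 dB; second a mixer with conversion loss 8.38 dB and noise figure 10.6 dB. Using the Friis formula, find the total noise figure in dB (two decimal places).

Convert to linear (a loss of L dB is a gain of −L dB): F_i = 10^(NF_i/10), G_i = 10^(G_i,dB/10)
  Stage 1: F_1 = 10^(1.44/10) = 1.393, G_1 = 10^(12.4/10) = 17.38
  Stage 2: F_2 = 10^(10.6/10) = 11.48, G_2 = 10^(−8.38/10) = 0.1452
Friis cascade:
  F = 1.393 + (11.48 − 1)/17.38 = 1.996
NF = 10 log₁₀(1.996) = 3.00 dB

3.00 dB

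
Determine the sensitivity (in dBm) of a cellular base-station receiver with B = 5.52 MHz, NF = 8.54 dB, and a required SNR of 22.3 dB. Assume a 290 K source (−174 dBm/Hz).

Sensitivity = −174 + 10 log₁₀(B) + NF + SNR_min
= −174 + 67.42 + 8.54 + 22.3
= −75.74 dBm → −75.7 dBm

−75.7 dBm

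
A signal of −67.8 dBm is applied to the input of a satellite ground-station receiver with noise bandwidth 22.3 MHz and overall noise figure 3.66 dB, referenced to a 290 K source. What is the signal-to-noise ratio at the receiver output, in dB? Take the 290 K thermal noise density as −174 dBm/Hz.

Noise floor: N = −174 + 10 log₁₀(B) + NF
10 log₁₀(2.23×10⁷) = 73.48 dB
N = −174 + 73.48 + 3.66 = −96.86 dBm
SNR = P_sig − N = −67.8 − (−96.86) = 29.06 dB → 29.1 dB

29.1 dB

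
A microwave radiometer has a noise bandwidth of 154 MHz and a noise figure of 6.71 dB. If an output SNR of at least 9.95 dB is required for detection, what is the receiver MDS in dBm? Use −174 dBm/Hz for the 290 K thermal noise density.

Sensitivity = −174 + 10 log₁₀(B) + NF + SNR_min
= −174 + 81.88 + 6.71 + 9.95
= −75.46 dBm → −75.5 dBm

−75.5 dBm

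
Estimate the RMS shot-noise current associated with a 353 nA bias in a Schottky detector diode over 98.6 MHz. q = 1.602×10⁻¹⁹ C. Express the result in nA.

I_n = √(2qI·B)
2qI·B = 2 × 1.602×10⁻¹⁹ × 3.53×10⁻⁷ × 9.86×10⁷ = 1.12×10⁻¹⁷ A²
I_n = √(1.12×10⁻¹⁷) = 3.34×10⁻⁹ A = 3.34 nA

3.34 nA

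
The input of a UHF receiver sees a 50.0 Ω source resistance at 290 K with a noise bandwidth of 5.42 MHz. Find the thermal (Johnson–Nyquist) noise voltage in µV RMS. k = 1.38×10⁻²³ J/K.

2.08 µV

V_n = √(4kTRB)
4kTRB = 4 × 1.38×10⁻²³ × 290 × 5.00×10¹ × 5.42×10⁶ = 4.34×10⁻¹² V²
V_n = √(4.34×10⁻¹²) = 2.08×10⁻⁶ V = 2.08 µV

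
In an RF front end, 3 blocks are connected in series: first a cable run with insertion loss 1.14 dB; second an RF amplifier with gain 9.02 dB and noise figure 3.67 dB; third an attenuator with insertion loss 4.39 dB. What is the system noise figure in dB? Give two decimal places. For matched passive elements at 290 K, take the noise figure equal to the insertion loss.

5.20 dB

Convert to linear (a loss of L dB is a gain of −L dB): F_i = 10^(NF_i/10), G_i = 10^(G_i,dB/10)
  Stage 1: F_1 = 10^(1.14/10) = 1.300, G_1 = 10^(−1.14/10) = 0.7691
  Stage 2: F_2 = 10^(3.67/10) = 2.328, G_2 = 10^(9.02/10) = 7.980
  Stage 3: F_3 = 10^(4.39/10) = 2.748, G_3 = 10^(−4.39/10) = 0.3639
Friis cascade:
  F = 1.300 + (2.328 − 1)/0.7691 + (2.748 − 1)/6.138 = 3.312
NF = 10 log₁₀(3.312) = 5.20 dB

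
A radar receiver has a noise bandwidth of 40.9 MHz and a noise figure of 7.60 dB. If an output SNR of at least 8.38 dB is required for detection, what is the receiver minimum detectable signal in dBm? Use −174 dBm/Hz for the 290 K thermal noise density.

−81.9 dBm

Sensitivity = −174 + 10 log₁₀(B) + NF + SNR_min
= −174 + 76.12 + 7.60 + 8.38
= −81.90 dBm → −81.9 dBm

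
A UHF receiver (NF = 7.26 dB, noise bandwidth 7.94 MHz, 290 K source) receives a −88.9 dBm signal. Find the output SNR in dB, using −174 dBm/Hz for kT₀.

Noise floor: N = −174 + 10 log₁₀(B) + NF
10 log₁₀(7.94×10⁶) = 69 dB
N = −174 + 69 + 7.26 = −97.74 dBm
SNR = P_sig − N = −88.9 − (−97.74) = 8.84 dB → 8.8 dB

8.8 dB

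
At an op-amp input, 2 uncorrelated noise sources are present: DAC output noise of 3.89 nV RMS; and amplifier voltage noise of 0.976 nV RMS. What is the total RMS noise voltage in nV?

4.01 nV

Uncorrelated sources add in power (mean-square): V_tot = √(ΣV_i²)
V_tot = √[(3.89×10⁻⁹)² + (9.76×10⁻¹⁰)²] = 4.01×10⁻⁹ V = 4.01 nV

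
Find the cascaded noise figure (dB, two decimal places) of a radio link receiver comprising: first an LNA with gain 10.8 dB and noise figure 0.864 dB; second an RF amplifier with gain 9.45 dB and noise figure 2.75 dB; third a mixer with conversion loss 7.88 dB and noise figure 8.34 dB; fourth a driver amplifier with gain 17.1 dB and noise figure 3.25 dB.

Convert to linear (a loss of L dB is a gain of −L dB): F_i = 10^(NF_i/10), G_i = 10^(G_i,dB/10)
  Stage 1: F_1 = 10^(0.864/10) = 1.220, G_1 = 10^(10.8/10) = 12.02
  Stage 2: F_2 = 10^(2.75/10) = 1.884, G_2 = 10^(9.45/10) = 8.810
  Stage 3: F_3 = 10^(8.34/10) = 6.823, G_3 = 10^(−7.88/10) = 0.1629
  Stage 4: F_4 = 10^(3.25/10) = 2.113, G_4 = 10^(17.1/10) = 51.29
Friis cascade:
  F = 1.220 + (1.884 − 1)/12.02 + (6.823 − 1)/105.9 + (2.113 − 1)/17.26 = 1.413
NF = 10 log₁₀(1.413) = 1.50 dB

1.50 dB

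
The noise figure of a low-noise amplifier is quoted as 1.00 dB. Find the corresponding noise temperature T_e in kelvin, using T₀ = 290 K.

75.1 K

F = 10^(1.00/10) = 1.25893
T_e = (F − 1)·T₀ = (1.25893 − 1) × 290 = 75.1 K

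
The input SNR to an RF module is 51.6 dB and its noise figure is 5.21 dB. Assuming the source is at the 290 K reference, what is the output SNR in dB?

By definition F = SNR_in/SNR_out, so in dB: SNR_out = SNR_in − NF
SNR_out = 51.6 − 5.21 = 46.39 dB

46.39 dB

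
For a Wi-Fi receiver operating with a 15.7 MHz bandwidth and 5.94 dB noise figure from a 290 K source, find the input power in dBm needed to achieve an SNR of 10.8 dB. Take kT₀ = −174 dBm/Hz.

Sensitivity = −174 + 10 log₁₀(B) + NF + SNR_min
= −174 + 71.96 + 5.94 + 10.8
= −85.30 dBm → −85.3 dBm

−85.3 dBm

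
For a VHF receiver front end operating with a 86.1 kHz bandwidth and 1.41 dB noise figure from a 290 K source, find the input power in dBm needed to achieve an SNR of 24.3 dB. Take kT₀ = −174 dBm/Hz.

Sensitivity = −174 + 10 log₁₀(B) + NF + SNR_min
= −174 + 49.35 + 1.41 + 24.3
= −98.94 dBm → −98.9 dBm

−98.9 dBm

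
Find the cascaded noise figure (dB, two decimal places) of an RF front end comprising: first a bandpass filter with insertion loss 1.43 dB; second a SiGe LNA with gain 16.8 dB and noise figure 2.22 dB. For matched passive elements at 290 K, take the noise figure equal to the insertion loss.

3.65 dB

Convert to linear (a loss of L dB is a gain of −L dB): F_i = 10^(NF_i/10), G_i = 10^(G_i,dB/10)
  Stage 1: F_1 = 10^(1.43/10) = 1.390, G_1 = 10^(−1.43/10) = 0.7194
  Stage 2: F_2 = 10^(2.22/10) = 1.667, G_2 = 10^(16.8/10) = 47.86
Friis cascade:
  F = 1.390 + (1.667 − 1)/0.7194 = 2.317
NF = 10 log₁₀(2.317) = 3.65 dB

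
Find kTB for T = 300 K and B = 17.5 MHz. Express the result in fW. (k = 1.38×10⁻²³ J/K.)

P_n = kTB = 1.38×10⁻²³ × 300 × 1.75×10⁷ = 7.25×10⁻¹⁴ W = 72.5 fW

72.5 fW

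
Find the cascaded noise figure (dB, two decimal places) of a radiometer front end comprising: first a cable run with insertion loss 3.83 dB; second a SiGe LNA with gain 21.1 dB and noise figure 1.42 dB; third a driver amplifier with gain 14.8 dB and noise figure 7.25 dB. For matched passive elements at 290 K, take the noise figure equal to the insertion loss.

Convert to linear (a loss of L dB is a gain of −L dB): F_i = 10^(NF_i/10), G_i = 10^(G_i,dB/10)
  Stage 1: F_1 = 10^(3.83/10) = 2.415, G_1 = 10^(−3.83/10) = 0.4140
  Stage 2: F_2 = 10^(1.42/10) = 1.387, G_2 = 10^(21.1/10) = 128.8
  Stage 3: F_3 = 10^(7.25/10) = 5.309, G_3 = 10^(14.8/10) = 30.20
Friis cascade:
  F = 2.415 + (1.387 − 1)/0.4140 + (5.309 − 1)/53.33 = 3.430
NF = 10 log₁₀(3.430) = 5.35 dB

5.35 dB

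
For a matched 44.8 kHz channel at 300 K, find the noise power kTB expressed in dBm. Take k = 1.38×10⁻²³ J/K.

P_n = kTB = 1.38×10⁻²³ × 300 × 4.48×10⁴ = 1.85×10⁻¹⁶ W
In dBm: 10 log₁₀(1.85×10⁻¹⁶ / 10⁻³) = −127.3 dBm

−127.3 dBm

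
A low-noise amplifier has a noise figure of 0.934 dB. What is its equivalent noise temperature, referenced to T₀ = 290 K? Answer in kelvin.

69.6 K

F = 10^(0.934/10) = 1.23994
T_e = (F − 1)·T₀ = (1.23994 − 1) × 290 = 69.6 K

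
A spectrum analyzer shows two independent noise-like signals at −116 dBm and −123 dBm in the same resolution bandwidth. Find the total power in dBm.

Convert to linear, add, convert back:
P₁ = 2.51×10⁻¹⁵ W, P₂ = 5.01×10⁻¹⁶ W
P_tot = 3.01×10⁻¹⁵ W → 10 log₁₀(P_tot / 10⁻³) = −115.2 dBm

−115.2 dBm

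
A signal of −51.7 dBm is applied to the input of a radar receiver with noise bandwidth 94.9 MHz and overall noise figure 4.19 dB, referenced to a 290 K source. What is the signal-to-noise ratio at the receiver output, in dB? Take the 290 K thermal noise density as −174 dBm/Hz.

Noise floor: N = −174 + 10 log₁₀(B) + NF
10 log₁₀(9.49×10⁷) = 79.77 dB
N = −174 + 79.77 + 4.19 = −90.04 dBm
SNR = P_sig − N = −51.7 − (−90.04) = 38.34 dB → 38.3 dB

38.3 dB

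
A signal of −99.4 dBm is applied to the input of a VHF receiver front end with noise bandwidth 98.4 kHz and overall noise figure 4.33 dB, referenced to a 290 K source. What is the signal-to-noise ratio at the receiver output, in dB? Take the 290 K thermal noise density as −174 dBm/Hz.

20.3 dB

Noise floor: N = −174 + 10 log₁₀(B) + NF
10 log₁₀(9.84×10⁴) = 49.93 dB
N = −174 + 49.93 + 4.33 = −119.74 dBm
SNR = P_sig − N = −99.4 − (−119.74) = 20.34 dB → 20.3 dB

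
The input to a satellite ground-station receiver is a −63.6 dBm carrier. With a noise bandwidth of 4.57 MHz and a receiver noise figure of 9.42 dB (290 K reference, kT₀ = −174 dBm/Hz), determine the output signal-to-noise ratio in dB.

Noise floor: N = −174 + 10 log₁₀(B) + NF
10 log₁₀(4.57×10⁶) = 66.6 dB
N = −174 + 66.6 + 9.42 = −97.98 dBm
SNR = P_sig − N = −63.6 − (−97.98) = 34.38 dB → 34.4 dB

34.4 dB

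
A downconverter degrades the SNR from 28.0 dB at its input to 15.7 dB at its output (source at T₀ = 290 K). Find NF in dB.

12.3 dB

NF (dB) = SNR_in(dB) − SNR_out(dB) when the source is at T₀
NF = 28.0 − 15.7 = 12.3 dB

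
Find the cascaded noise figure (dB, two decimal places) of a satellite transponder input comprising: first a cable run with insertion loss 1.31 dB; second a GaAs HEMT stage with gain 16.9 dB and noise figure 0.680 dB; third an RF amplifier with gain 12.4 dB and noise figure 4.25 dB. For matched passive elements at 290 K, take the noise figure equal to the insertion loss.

Convert to linear (a loss of L dB is a gain of −L dB): F_i = 10^(NF_i/10), G_i = 10^(G_i,dB/10)
  Stage 1: F_1 = 10^(1.31/10) = 1.352, G_1 = 10^(−1.31/10) = 0.7396
  Stage 2: F_2 = 10^(0.680/10) = 1.169, G_2 = 10^(16.9/10) = 48.98
  Stage 3: F_3 = 10^(4.25/10) = 2.661, G_3 = 10^(12.4/10) = 17.38
Friis cascade:
  F = 1.352 + (1.169 − 1)/0.7396 + (2.661 − 1)/36.22 = 1.627
NF = 10 log₁₀(1.627) = 2.11 dB

2.11 dB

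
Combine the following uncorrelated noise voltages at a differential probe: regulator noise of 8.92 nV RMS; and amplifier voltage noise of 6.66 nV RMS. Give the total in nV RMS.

Uncorrelated sources add in power (mean-square): V_tot = √(ΣV_i²)
V_tot = √[(8.92×10⁻⁹)² + (6.66×10⁻⁹)²] = 1.11×10⁻⁸ V = 11.1 nV

11.1 nV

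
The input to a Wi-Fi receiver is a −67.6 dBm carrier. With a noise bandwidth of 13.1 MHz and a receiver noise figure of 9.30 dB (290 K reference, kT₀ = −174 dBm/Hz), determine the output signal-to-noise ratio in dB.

Noise floor: N = −174 + 10 log₁₀(B) + NF
10 log₁₀(1.31×10⁷) = 71.17 dB
N = −174 + 71.17 + 9.30 = −93.53 dBm
SNR = P_sig − N = −67.6 − (−93.53) = 25.93 dB → 25.9 dB

25.9 dB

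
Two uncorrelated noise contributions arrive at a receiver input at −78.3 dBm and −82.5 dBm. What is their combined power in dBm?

−76.9 dBm

Convert to linear, add, convert back:
P₁ = 1.48×10⁻¹¹ W, P₂ = 5.62×10⁻¹² W
P_tot = 2.04×10⁻¹¹ W → 10 log₁₀(P_tot / 10⁻³) = −76.9 dBm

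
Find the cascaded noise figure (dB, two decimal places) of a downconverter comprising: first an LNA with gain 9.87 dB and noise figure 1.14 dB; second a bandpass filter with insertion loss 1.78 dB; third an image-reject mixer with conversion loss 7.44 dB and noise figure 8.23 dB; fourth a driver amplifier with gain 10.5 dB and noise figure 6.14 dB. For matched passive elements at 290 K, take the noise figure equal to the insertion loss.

Convert to linear (a loss of L dB is a gain of −L dB): F_i = 10^(NF_i/10), G_i = 10^(G_i,dB/10)
  Stage 1: F_1 = 10^(1.14/10) = 1.300, G_1 = 10^(9.87/10) = 9.705
  Stage 2: F_2 = 10^(1.78/10) = 1.507, G_2 = 10^(−1.78/10) = 0.6637
  Stage 3: F_3 = 10^(8.23/10) = 6.653, G_3 = 10^(−7.44/10) = 0.1803
  Stage 4: F_4 = 10^(6.14/10) = 4.111, G_4 = 10^(10.5/10) = 11.22
Friis cascade:
  F = 1.300 + (1.507 − 1)/9.705 + (6.653 − 1)/6.442 + (4.111 − 1)/1.161 = 4.909
NF = 10 log₁₀(4.909) = 6.91 dB

6.91 dB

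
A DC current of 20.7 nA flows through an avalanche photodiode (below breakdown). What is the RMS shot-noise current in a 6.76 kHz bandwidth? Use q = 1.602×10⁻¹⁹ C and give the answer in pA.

I_n = √(2qI·B)
2qI·B = 2 × 1.602×10⁻¹⁹ × 2.07×10⁻⁸ × 6.76×10³ = 4.48×10⁻²³ A²
I_n = √(4.48×10⁻²³) = 6.70×10⁻¹² A = 6.70 pA

6.70 pA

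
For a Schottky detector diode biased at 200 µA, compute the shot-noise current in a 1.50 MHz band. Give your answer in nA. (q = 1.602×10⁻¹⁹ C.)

9.80 nA

I_n = √(2qI·B)
2qI·B = 2 × 1.602×10⁻¹⁹ × 2.00×10⁻⁴ × 1.50×10⁶ = 9.61×10⁻¹⁷ A²
I_n = √(9.61×10⁻¹⁷) = 9.80×10⁻⁹ A = 9.80 nA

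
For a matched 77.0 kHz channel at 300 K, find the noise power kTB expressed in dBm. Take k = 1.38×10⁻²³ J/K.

−125.0 dBm

P_n = kTB = 1.38×10⁻²³ × 300 × 7.70×10⁴ = 3.19×10⁻¹⁶ W
In dBm: 10 log₁₀(3.19×10⁻¹⁶ / 10⁻³) = −125.0 dBm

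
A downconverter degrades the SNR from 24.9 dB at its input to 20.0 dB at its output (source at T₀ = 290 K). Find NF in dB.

4.9 dB

NF (dB) = SNR_in(dB) − SNR_out(dB) when the source is at T₀
NF = 24.9 − 20.0 = 4.9 dB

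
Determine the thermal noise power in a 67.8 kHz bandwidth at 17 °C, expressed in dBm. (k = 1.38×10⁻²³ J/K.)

−125.7 dBm

T = 17 °C + 273.15 = 290.15 K
P_n = kTB = 1.38×10⁻²³ × 290.15 × 6.78×10⁴ = 2.71×10⁻¹⁶ W
In dBm: 10 log₁₀(2.71×10⁻¹⁶ / 10⁻³) = −125.7 dBm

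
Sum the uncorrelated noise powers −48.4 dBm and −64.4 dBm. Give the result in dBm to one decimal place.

−48.3 dBm

Convert to linear, add, convert back:
P₁ = 1.45×10⁻⁸ W, P₂ = 3.63×10⁻¹⁰ W
P_tot = 1.48×10⁻⁸ W → 10 log₁₀(P_tot / 10⁻³) = −48.3 dBm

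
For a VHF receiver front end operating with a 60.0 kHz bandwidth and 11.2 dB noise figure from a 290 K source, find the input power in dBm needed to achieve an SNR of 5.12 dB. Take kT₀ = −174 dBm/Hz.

Sensitivity = −174 + 10 log₁₀(B) + NF + SNR_min
= −174 + 47.78 + 11.2 + 5.12
= −109.90 dBm → −109.9 dBm

−109.9 dBm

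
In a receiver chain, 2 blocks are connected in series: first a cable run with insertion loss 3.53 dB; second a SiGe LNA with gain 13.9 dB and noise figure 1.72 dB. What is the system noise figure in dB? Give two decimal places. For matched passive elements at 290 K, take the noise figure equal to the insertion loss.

Convert to linear (a loss of L dB is a gain of −L dB): F_i = 10^(NF_i/10), G_i = 10^(G_i,dB/10)
  Stage 1: F_1 = 10^(3.53/10) = 2.254, G_1 = 10^(−3.53/10) = 0.4436
  Stage 2: F_2 = 10^(1.72/10) = 1.486, G_2 = 10^(13.9/10) = 24.55
Friis cascade:
  F = 2.254 + (1.486 − 1)/0.4436 = 3.350
NF = 10 log₁₀(3.350) = 5.25 dB

5.25 dB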